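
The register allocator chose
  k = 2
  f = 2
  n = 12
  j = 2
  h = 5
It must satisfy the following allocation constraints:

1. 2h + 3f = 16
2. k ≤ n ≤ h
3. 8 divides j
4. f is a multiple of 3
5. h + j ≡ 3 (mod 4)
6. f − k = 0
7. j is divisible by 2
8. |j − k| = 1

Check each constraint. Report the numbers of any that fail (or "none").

The assignment fails constraints 2, 3, 4, 8.

1. 2h + 3f = 2(5) + 3(2) = 16  ✓
2. values 2, 12, 5; n = 12 is not ≤ h = 5  ✗
3. 2 = 8×0 + 2, so 8 does not divide 2  ✗
4. 2 = 3×0 + 2, so 3 does not divide 2  ✗
5. h + j = 7; 7 mod 4 = 3  ✓
6. f − k = 2 − 2 = 0  ✓
7. 2 / 2 = 1, so 2 divides 2  ✓
8. |2 − 2| = 0, not 1  ✗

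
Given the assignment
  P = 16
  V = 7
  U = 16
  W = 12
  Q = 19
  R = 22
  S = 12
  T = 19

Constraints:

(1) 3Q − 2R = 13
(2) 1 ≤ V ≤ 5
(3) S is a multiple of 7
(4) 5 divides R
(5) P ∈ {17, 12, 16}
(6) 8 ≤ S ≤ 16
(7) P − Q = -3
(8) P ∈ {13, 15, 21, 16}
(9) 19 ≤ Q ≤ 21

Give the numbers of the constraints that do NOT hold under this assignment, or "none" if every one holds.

Constraints 2, 3, and 4 do not hold.

(1) 3Q − 2R = 3(19) − 2(22) = 13 — holds.
(2) V = 7 is outside [1, 5] — does not hold.
(3) 12 = 7×1 + 5, so 7 does not divide 12 — does not hold.
(4) 22 = 5×4 + 2, so 5 does not divide 22 — does not hold.
(5) P = 16 is in {17, 12, 16} — holds.
(6) S = 12 lies in [8, 16] — holds.
(7) P − Q = 16 − 19 = -3 — holds.
(8) P = 16 is in {13, 15, 21, 16} — holds.
(9) Q = 19 lies in [19, 21] — holds.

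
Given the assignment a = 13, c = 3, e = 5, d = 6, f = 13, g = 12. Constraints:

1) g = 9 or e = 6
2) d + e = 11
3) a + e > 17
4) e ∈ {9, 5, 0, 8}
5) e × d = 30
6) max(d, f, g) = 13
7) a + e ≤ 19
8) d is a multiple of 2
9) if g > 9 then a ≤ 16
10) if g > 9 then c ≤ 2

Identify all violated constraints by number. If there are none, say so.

1) g = 12 ≠ 9 and e = 5 ≠ 6; both disjuncts false — violated.
2) d + e = 6 + 5 = 11 — OK.
3) a + e = 13 + 5 = 18; 18 > 17 — OK.
4) e = 5 is in {9, 5, 0, 8} — OK.
5) e × d = 5 × 6 = 30 — OK.
6) max(6, 13, 12) = 13 — OK.
7) a + e = 13 + 5 = 18; 18 ≤ 19 — OK.
8) 6 / 2 = 3, so 2 divides 6 — OK.
9) g = 12 > 9, so we need a ≤ 16; a = 13 ≤ 16 — OK.
10) g = 12 > 9, so we need c ≤ 2; but c = 3 > 2 — violated.

Constraints 1, 10 are violated.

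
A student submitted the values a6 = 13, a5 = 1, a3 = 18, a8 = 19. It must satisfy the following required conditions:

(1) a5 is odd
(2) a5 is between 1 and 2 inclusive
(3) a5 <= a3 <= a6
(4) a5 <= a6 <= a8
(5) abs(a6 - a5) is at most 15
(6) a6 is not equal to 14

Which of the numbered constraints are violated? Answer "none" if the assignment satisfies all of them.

The assignment fails constraint 3.

(1) a5 = 1 is odd — holds.
(2) a5 = 1 lies in [1, 2] — holds.
(3) values 1, 18, 13; a3 = 18 is not <= a6 = 13 — fails.
(4) values 1 <= 13 <= 19 — holds.
(5) abs(13 - 1) = 12; 12 ≤ 15 — holds.
(6) a6 = 13, and 13 ≠ 14 — holds.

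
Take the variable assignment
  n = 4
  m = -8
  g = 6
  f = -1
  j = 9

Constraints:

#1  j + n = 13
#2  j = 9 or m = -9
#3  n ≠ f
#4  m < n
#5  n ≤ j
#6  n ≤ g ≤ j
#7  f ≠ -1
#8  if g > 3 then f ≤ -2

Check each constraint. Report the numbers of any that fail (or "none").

The assignment fails constraints 7 and 8.

#1 j + n = 9 + 4 = 13  OK
#2 j = 9 = 9 (first disjunct)  OK
#3 n = 4, f = -1; distinct  OK
#4 m = -8, n = 4; -8 < 4  OK
#5 n = 4, j = 9; 4 ≤ 9  OK
#6 values 4 ≤ 6 ≤ 9  OK
#7 f = -1, but -1 is required to differ  FAIL
#8 g = 6 > 3, so we need f ≤ -2; but f = -1 > -2  FAIL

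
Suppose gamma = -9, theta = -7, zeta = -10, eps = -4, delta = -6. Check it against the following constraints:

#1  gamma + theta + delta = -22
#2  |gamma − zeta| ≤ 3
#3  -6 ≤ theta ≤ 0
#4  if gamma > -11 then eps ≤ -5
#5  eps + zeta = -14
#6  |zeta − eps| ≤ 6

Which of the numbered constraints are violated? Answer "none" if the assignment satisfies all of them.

#1 gamma + theta + delta = -9 + (-7) + (-6) = -22  holds
#2 |-9 − (-10)| = 1; 1 ≤ 3  holds
#3 theta = -7 is outside [-6, 0]  fails
#4 gamma = -9 > -11, so we need eps ≤ -5; but eps = -4 > -5  fails
#5 eps + zeta = -4 + (-10) = -14  holds
#6 |-10 − (-4)| = 6; 6 ≤ 6  holds

The assignment fails constraints 3 and 4.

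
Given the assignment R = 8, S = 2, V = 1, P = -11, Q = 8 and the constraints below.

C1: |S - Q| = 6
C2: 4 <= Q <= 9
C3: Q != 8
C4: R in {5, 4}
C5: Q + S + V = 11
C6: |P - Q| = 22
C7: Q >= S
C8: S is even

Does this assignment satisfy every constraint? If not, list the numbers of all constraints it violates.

No — constraints 3, 4, and 6 are not satisfied.

C1: |2 - 8| = 6 — holds.
C2: Q = 8 lies in [4, 9] — holds.
C3: Q = 8, but 8 is required to differ — does not hold.
C4: R = 8 is not in {5, 4} — does not hold.
C5: Q + S + V = 8 + 2 + 1 = 11 — holds.
C6: |-11 - 8| = 19, not 22 — does not hold.
C7: Q = 8, S = 2; 8 ≥ 2 — holds.
C8: S = 2 is even — holds.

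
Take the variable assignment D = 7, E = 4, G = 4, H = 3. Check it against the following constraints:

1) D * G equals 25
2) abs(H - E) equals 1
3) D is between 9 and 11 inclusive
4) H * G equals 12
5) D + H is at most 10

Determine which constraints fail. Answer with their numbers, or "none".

Violated: 1, 3.

1) D * G = 7 * 4 = 28, not 25 — does not hold.
2) abs(3 - 4) = 1 — holds.
3) D = 7 is outside [9, 11] — does not hold.
4) H * G = 3 * 4 = 12 — holds.
5) D + H = 7 + 3 = 10; 10 ≤ 10 — holds.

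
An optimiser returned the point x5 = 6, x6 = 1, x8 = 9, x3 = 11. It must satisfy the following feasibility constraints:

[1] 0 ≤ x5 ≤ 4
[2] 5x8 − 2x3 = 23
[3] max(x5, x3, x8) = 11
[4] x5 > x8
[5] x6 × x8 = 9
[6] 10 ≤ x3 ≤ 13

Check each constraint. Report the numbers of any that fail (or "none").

[1] x5 = 6 is outside [0, 4]  ✘
[2] 5x8 − 2x3 = 5(9) − 2(11) = 23  ✔
[3] max(6, 11, 9) = 11  ✔
[4] x5 = 6, x8 = 9; 6 ≤ 9 (want >)  ✘
[5] x6 × x8 = 1 × 9 = 9  ✔
[6] x3 = 11 lies in [10, 13]  ✔

The assignment fails constraints 1 and 4.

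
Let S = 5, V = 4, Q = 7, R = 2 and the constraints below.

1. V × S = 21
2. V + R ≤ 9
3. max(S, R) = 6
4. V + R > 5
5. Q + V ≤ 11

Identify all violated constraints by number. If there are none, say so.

1. V × S = 4 × 5 = 20, not 21  false
2. V + R = 4 + 2 = 6; 6 ≤ 9  true
3. max(5, 2) = 5, not 6  false
4. V + R = 4 + 2 = 6; 6 > 5  true
5. Q + V = 7 + 4 = 11; 11 ≤ 11  true

Constraints 1, 3 do not hold.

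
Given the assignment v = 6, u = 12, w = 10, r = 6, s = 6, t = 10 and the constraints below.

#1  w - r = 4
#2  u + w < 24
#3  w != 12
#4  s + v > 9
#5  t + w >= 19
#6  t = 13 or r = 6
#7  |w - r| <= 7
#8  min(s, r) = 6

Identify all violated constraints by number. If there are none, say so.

Yes — all constraints hold.

#1 w - r = 10 - 6 = 4 — holds.
#2 u + w = 12 + 10 = 22; 22 < 24 — holds.
#3 w = 10, and 10 ≠ 12 — holds.
#4 s + v = 6 + 6 = 12; 12 > 9 — holds.
#5 t + w = 10 + 10 = 20; 20 ≥ 19 — holds.
#6 t = 10 ≠ 13, but r = 6 = 6 (second disjunct) — holds.
#7 |10 - 6| = 4; 4 ≤ 7 — holds.
#8 min(6, 6) = 6 — holds.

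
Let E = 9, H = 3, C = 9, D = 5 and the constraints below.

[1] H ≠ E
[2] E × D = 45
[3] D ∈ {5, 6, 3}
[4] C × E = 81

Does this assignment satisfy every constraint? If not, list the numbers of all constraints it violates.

[1] H = 3, E = 9; distinct  true
[2] E × D = 9 × 5 = 45  true
[3] D = 5 is in {5, 6, 3}  true
[4] C × E = 9 × 9 = 81  true

Yes — all constraints hold.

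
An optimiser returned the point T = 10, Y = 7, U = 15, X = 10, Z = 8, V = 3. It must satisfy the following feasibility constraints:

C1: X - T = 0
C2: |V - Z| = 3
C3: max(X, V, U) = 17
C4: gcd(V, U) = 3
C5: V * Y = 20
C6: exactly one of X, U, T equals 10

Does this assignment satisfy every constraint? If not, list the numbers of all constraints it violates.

C1: X - T = 10 - 10 = 0 — OK.
C2: |3 - 8| = 5, not 3 — violated.
C3: max(10, 3, 15) = 15, not 17 — violated.
C4: gcd(3, 15) = 3 — OK.
C5: V * Y = 3 * 7 = 21, not 20 — violated.
C6: X=10, U=15, T=10; 2 of them equal 10, not exactly one — violated.

No — constraints 2, 3, 5, and 6 are not satisfied.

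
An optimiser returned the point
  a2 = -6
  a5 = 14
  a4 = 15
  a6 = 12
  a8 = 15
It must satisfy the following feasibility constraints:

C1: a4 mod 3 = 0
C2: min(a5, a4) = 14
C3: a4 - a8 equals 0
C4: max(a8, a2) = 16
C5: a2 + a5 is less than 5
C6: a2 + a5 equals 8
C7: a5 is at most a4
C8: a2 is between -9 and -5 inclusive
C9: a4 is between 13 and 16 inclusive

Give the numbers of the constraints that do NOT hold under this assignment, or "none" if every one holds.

C1: 15 mod 3 = 0  ✔
C2: min(14, 15) = 14  ✔
C3: a4 - a8 = 15 - 15 = 0  ✔
C4: max(15, -6) = 15, not 16  ✘
C5: a2 + a5 = -6 + 14 = 8; 8 ≥ 5, bound 5 not met  ✘
C6: a2 + a5 = -6 + 14 = 8  ✔
C7: a5 = 14, a4 = 15; 14 ≤ 15  ✔
C8: a2 = -6 lies in [-9, -5]  ✔
C9: a4 = 15 lies in [13, 16]  ✔

Violated: 4 and 5.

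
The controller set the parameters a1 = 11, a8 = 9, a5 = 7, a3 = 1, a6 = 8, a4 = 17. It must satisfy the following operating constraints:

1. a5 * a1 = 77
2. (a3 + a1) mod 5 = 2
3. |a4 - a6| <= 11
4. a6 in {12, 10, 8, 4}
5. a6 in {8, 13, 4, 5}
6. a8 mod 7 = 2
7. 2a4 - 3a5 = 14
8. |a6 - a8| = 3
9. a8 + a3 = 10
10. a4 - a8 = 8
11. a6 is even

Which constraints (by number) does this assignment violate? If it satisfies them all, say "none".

Constraints 7 and 8 do not hold.

1. a5 * a1 = 7 * 11 = 77 — OK.
2. a3 + a1 = 12; 12 mod 5 = 2 — OK.
3. |17 - 8| = 9; 9 ≤ 11 — OK.
4. a6 = 8 is in {12, 10, 8, 4} — OK.
5. a6 = 8 is in {8, 13, 4, 5} — OK.
6. 9 mod 7 = 2 — OK.
7. 2a4 - 3a5 = 2(17) - 3(7) = 13, not 14 — violated.
8. |8 - 9| = 1, not 3 — violated.
9. a8 + a3 = 9 + 1 = 10 — OK.
10. a4 - a8 = 17 - 9 = 8 — OK.
11. a6 = 8 is even — OK.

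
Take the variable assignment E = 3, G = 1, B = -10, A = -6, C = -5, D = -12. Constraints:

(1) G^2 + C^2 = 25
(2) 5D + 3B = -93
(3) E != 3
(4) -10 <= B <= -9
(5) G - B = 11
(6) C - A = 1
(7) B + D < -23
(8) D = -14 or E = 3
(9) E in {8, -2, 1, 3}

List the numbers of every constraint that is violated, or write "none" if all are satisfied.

(1) G^2 + C^2 = 1^2 + (-5)^2 = 1 + 25 = 26, not 25  false
(2) 5D + 3B = 5(-12) + 3(-10) = -90, not -93  false
(3) E = 3, but 3 is required to differ  false
(4) B = -10 lies in [-10, -9]  true
(5) G - B = 1 - (-10) = 11  true
(6) C - A = -5 - (-6) = 1  true
(7) B + D = -10 + (-12) = -22; -22 ≥ -23, bound -23 not met  false
(8) D = -12 ≠ -14, but E = 3 = 3 (second disjunct)  true
(9) E = 3 is in {8, -2, 1, 3}  true

Constraints 1, 2, 3, and 7 are violated.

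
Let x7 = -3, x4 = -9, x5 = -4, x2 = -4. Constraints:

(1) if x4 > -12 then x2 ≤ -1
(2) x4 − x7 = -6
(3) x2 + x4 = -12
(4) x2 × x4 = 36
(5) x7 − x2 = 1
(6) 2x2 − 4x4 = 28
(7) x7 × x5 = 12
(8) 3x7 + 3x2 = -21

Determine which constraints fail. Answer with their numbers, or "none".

No — constraint 3 is not satisfied.

(1) x4 = -9 > -12, so we need x2 ≤ -1; x2 = -4 ≤ -1  yes
(2) x4 − x7 = -9 − (-3) = -6  yes
(3) x2 + x4 = -4 + (-9) = -13, not -12  no
(4) x2 × x4 = -4 × (-9) = 36  yes
(5) x7 − x2 = -3 − (-4) = 1  yes
(6) 2x2 − 4x4 = 2(-4) − 4(-9) = 28  yes
(7) x7 × x5 = -3 × (-4) = 12  yes
(8) 3x7 + 3x2 = 3(-3) + 3(-4) = -21  yes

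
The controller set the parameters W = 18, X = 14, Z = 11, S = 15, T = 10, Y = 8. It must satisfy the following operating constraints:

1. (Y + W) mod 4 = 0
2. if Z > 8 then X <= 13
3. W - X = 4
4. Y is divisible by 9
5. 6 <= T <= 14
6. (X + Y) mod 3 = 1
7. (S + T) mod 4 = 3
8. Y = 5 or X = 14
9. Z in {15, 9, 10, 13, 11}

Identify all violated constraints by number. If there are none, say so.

Constraints 1, 2, 4, 7 do not hold.

1. Y + W = 26; 26 mod 4 = 2, not 0 — fails.
2. Z = 11 > 8, so we need X ≤ 13; but X = 14 > 13 — fails.
3. W - X = 18 - 14 = 4 — holds.
4. 8 = 9*0 + 8, so 9 does not divide 8 — fails.
5. T = 10 lies in [6, 14] — holds.
6. X + Y = 22; 22 mod 3 = 1 — holds.
7. S + T = 25; 25 mod 4 = 1, not 3 — fails.
8. Y = 8 ≠ 5, but X = 14 = 14 (second disjunct) — holds.
9. Z = 11 is in {15, 9, 10, 13, 11} — holds.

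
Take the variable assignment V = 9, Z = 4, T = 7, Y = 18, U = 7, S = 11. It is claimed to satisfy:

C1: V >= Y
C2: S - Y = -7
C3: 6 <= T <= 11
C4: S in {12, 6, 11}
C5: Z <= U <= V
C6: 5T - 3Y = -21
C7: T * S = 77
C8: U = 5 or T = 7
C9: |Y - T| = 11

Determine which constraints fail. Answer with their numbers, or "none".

The assignment fails constraints 1, 6.

C1: V = 9, Y = 18; 9 < 18 (want ≥)  ✗
C2: S - Y = 11 - 18 = -7  ✓
C3: T = 7 lies in [6, 11]  ✓
C4: S = 11 is in {12, 6, 11}  ✓
C5: values 4 <= 7 <= 9  ✓
C6: 5T - 3Y = 5(7) - 3(18) = -19, not -21  ✗
C7: T * S = 7 * 11 = 77  ✓
C8: U = 7 ≠ 5, but T = 7 = 7 (second disjunct)  ✓
C9: |18 - 7| = 11  ✓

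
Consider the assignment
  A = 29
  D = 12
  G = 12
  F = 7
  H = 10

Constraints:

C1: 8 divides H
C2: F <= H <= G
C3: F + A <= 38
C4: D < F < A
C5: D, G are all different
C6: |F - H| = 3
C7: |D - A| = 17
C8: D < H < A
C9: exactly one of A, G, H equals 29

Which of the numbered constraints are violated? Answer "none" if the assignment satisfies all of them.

Constraints 1, 4, 5, 8 are violated.

C1: 10 = 8*1 + 2, so 8 does not divide 10  no
C2: values 7 <= 10 <= 12  yes
C3: F + A = 7 + 29 = 36; 36 ≤ 38  yes
C4: values 12, 7, 29; D = 12 is not < F = 7  no
C5: D = G = 12, not all different  no
C6: |7 - 10| = 3  yes
C7: |12 - 29| = 17  yes
C8: values 12, 10, 29; D = 12 is not < H = 10  no
C9: A=29, G=12, H=10; 1 of them equals 29  yes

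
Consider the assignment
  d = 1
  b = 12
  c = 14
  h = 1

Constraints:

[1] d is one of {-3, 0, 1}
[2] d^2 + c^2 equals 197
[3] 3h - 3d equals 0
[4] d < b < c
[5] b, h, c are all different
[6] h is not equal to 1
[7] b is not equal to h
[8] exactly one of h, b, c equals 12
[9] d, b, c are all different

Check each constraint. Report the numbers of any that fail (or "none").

Constraint 6 is violated.

[1] d = 1 is in {-3, 0, 1} — holds.
[2] d^2 + c^2 = 1^2 + 14^2 = 1 + 196 = 197 — holds.
[3] 3h - 3d = 3(1) - 3(1) = 0 — holds.
[4] values 1 < 12 < 14 — holds.
[5] values 12, 1, 14 are pairwise distinct — holds.
[6] h = 1, but 1 is required to differ — fails.
[7] b = 12, h = 1; distinct — holds.
[8] h=1, b=12, c=14; 1 of them equals 12 — holds.
[9] values 1, 12, 14 are pairwise distinct — holds.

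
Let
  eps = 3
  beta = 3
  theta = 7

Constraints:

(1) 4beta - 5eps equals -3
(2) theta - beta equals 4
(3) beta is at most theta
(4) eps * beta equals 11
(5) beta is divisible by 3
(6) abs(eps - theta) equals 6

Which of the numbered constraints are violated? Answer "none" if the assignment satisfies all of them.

(1) 4beta - 5eps = 4(3) - 5(3) = -3 — OK.
(2) theta - beta = 7 - 3 = 4 — OK.
(3) beta = 3, theta = 7; 3 ≤ 7 — OK.
(4) eps * beta = 3 * 3 = 9, not 11 — violated.
(5) 3 / 3 = 1, so 3 divides 3 — OK.
(6) abs(3 - 7) = 4, not 6 — violated.

No — constraints 4 and 6 are not satisfied.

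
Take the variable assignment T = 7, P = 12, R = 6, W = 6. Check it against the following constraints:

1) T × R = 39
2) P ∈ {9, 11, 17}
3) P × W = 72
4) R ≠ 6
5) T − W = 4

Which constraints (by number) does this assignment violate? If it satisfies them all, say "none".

1) T × R = 7 × 6 = 42, not 39 — does not hold.
2) P = 12 is not in {9, 11, 17} — does not hold.
3) P × W = 12 × 6 = 72 — holds.
4) R = 6, but 6 is required to differ — does not hold.
5) T − W = 7 − 6 = 1, not 4 — does not hold.

The assignment fails constraints 1, 2, 4, and 5.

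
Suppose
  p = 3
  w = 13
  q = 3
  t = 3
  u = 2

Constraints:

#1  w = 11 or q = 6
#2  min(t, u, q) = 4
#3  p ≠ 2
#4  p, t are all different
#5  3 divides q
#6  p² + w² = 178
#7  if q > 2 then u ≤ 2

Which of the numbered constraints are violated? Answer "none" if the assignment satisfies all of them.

#1 w = 13 ≠ 11 and q = 3 ≠ 6; both disjuncts false  ✗
#2 min(3, 2, 3) = 2, not 4  ✗
#3 p = 3, and 3 ≠ 2  ✓
#4 p = t = 3, not all different  ✗
#5 3 / 3 = 1, so 3 divides 3  ✓
#6 p² + w² = 3² + 13² = 9 + 169 = 178  ✓
#7 q = 3 > 2, so we need u ≤ 2; u = 2 ≤ 2  ✓

Violated: 1, 2, and 4.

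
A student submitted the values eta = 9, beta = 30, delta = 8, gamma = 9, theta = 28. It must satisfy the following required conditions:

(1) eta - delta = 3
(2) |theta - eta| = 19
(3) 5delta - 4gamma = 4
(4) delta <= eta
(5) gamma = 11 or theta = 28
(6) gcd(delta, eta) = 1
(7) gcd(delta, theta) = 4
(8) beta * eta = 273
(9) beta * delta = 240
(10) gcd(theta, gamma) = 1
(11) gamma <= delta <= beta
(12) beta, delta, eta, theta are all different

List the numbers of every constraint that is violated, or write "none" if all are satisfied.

The assignment fails constraints 1, 8, and 11.

(1) eta - delta = 9 - 8 = 1, not 3  false
(2) |28 - 9| = 19  true
(3) 5delta - 4gamma = 5(8) - 4(9) = 4  true
(4) delta = 8, eta = 9; 8 ≤ 9  true
(5) gamma = 9 ≠ 11, but theta = 28 = 28 (second disjunct)  true
(6) gcd(8, 9) = 1  true
(7) gcd(8, 28) = 4  true
(8) beta * eta = 30 * 9 = 270, not 273  false
(9) beta * delta = 30 * 8 = 240  true
(10) gcd(28, 9) = 1  true
(11) values 9, 8, 30; gamma = 9 is not <= delta = 8  false
(12) values 30, 8, 9, 28 are pairwise distinct  true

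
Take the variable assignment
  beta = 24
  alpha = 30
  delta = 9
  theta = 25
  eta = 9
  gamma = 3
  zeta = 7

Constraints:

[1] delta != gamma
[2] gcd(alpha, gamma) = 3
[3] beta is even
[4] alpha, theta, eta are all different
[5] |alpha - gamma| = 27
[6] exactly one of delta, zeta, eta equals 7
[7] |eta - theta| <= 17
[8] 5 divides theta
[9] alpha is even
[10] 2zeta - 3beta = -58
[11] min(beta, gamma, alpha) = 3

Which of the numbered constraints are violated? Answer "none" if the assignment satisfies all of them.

[1] delta = 9, gamma = 3; distinct — satisfied.
[2] gcd(30, 3) = 3 — satisfied.
[3] beta = 24 is even — satisfied.
[4] values 30, 25, 9 are pairwise distinct — satisfied.
[5] |30 - 3| = 27 — satisfied.
[6] delta=9, zeta=7, eta=9; 1 of them equals 7 — satisfied.
[7] |9 - 25| = 16; 16 ≤ 17 — satisfied.
[8] 25 / 5 = 5, so 5 divides 25 — satisfied.
[9] alpha = 30 is even — satisfied.
[10] 2zeta - 3beta = 2(7) - 3(24) = -58 — satisfied.
[11] min(24, 3, 30) = 3 — satisfied.

No violations.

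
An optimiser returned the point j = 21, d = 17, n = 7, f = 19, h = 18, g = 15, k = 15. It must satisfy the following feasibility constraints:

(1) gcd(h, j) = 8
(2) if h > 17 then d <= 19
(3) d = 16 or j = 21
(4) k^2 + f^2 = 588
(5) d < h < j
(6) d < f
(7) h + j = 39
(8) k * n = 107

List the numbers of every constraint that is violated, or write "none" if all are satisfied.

Constraints 1, 4, and 8 are violated.

(1) gcd(18, 21) = 3, not 8  fails
(2) h = 18 > 17, so we need d ≤ 19; d = 17 ≤ 19  holds
(3) d = 17 ≠ 16, but j = 21 = 21 (second disjunct)  holds
(4) k^2 + f^2 = 15^2 + 19^2 = 225 + 361 = 586, not 588  fails
(5) values 17 < 18 < 21  holds
(6) d = 17, f = 19; 17 < 19  holds
(7) h + j = 18 + 21 = 39  holds
(8) k * n = 15 * 7 = 105, not 107  fails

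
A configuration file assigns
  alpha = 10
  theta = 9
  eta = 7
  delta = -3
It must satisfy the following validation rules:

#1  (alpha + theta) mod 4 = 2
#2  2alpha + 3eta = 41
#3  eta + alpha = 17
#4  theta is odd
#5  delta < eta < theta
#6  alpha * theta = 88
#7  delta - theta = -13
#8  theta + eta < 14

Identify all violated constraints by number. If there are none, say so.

Constraints 1, 6, 7, 8 do not hold.

#1 alpha + theta = 19; 19 mod 4 = 3, not 2 — violated.
#2 2alpha + 3eta = 2(10) + 3(7) = 41 — satisfied.
#3 eta + alpha = 7 + 10 = 17 — satisfied.
#4 theta = 9 is odd — satisfied.
#5 values -3 < 7 < 9 — satisfied.
#6 alpha * theta = 10 * 9 = 90, not 88 — violated.
#7 delta - theta = -3 - 9 = -12, not -13 — violated.
#8 theta + eta = 9 + 7 = 16; 16 ≥ 14, bound 14 not met — violated.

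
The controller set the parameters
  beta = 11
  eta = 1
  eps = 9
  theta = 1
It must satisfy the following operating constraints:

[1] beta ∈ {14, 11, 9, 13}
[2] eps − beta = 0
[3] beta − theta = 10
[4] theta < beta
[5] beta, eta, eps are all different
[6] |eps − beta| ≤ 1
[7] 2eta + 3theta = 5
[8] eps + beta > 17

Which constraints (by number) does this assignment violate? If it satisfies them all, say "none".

The assignment fails constraints 2, 6.

[1] beta = 11 is in {14, 11, 9, 13}  ✔
[2] eps − beta = 9 − 11 = -2, not 0  ✘
[3] beta − theta = 11 − 1 = 10  ✔
[4] theta = 1, beta = 11; 1 < 11  ✔
[5] values 11, 1, 9 are pairwise distinct  ✔
[6] |9 − 11| = 2; 2 > 1, exceeds bound 1  ✘
[7] 2eta + 3theta = 2(1) + 3(1) = 5  ✔
[8] eps + beta = 9 + 11 = 20; 20 > 17  ✔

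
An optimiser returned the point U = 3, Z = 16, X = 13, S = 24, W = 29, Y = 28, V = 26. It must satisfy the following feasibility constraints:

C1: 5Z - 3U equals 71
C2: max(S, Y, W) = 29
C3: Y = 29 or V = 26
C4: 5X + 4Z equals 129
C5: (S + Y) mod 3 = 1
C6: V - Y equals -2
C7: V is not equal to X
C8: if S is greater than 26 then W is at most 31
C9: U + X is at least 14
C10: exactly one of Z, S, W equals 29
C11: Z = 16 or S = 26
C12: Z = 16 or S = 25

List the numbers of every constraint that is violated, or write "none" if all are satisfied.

The assignment satisfies every constraint.

C1: 5Z - 3U = 5(16) - 3(3) = 71 — holds.
C2: max(24, 28, 29) = 29 — holds.
C3: Y = 28 ≠ 29, but V = 26 = 26 (second disjunct) — holds.
C4: 5X + 4Z = 5(13) + 4(16) = 129 — holds.
C5: S + Y = 52; 52 mod 3 = 1 — holds.
C6: V - Y = 26 - 28 = -2 — holds.
C7: V = 26, X = 13; distinct — holds.
C8: S = 24, not > 26; antecedent false, conditional vacuously true — holds.
C9: U + X = 3 + 13 = 16; 16 ≥ 14 — holds.
C10: Z=16, S=24, W=29; 1 of them equals 29 — holds.
C11: Z = 16 = 16 (first disjunct) — holds.
C12: Z = 16 = 16 (first disjunct) — holds.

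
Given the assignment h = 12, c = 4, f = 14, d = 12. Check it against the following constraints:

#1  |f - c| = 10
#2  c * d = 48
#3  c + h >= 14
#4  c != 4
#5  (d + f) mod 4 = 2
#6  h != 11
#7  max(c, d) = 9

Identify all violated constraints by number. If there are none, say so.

#1 |14 - 4| = 10  ✓
#2 c * d = 4 * 12 = 48  ✓
#3 c + h = 4 + 12 = 16; 16 ≥ 14  ✓
#4 c = 4, but 4 is required to differ  ✗
#5 d + f = 26; 26 mod 4 = 2  ✓
#6 h = 12, and 12 ≠ 11  ✓
#7 max(4, 12) = 12, not 9  ✗

No — constraints 4 and 7 are not satisfied.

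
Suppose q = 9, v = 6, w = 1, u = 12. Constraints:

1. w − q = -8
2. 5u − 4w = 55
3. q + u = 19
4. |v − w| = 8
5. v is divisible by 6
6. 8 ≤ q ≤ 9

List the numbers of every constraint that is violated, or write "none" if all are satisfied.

1. w − q = 1 − 9 = -8 — holds.
2. 5u − 4w = 5(12) − 4(1) = 56, not 55 — does not hold.
3. q + u = 9 + 12 = 21, not 19 — does not hold.
4. |6 − 1| = 5, not 8 — does not hold.
5. 6 / 6 = 1, so 6 divides 6 — holds.
6. q = 9 lies in [8, 9] — holds.

The assignment fails constraints 2, 3, 4.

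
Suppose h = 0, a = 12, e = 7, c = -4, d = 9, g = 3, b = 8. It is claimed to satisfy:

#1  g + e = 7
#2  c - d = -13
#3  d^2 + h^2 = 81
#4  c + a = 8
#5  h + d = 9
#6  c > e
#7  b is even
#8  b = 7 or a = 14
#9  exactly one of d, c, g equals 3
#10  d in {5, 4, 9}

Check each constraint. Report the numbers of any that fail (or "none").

#1 g + e = 3 + 7 = 10, not 7 — violated.
#2 c - d = -4 - 9 = -13 — OK.
#3 d^2 + h^2 = 9^2 + 0^2 = 81 + 0 = 81 — OK.
#4 c + a = -4 + 12 = 8 — OK.
#5 h + d = 0 + 9 = 9 — OK.
#6 c = -4, e = 7; -4 ≤ 7 (want >) — violated.
#7 b = 8 is even — OK.
#8 b = 8 ≠ 7 and a = 12 ≠ 14; both disjuncts false — violated.
#9 d=9, c=-4, g=3; 1 of them equals 3 — OK.
#10 d = 9 is in {5, 4, 9} — OK.

Violated: 1, 6, 8.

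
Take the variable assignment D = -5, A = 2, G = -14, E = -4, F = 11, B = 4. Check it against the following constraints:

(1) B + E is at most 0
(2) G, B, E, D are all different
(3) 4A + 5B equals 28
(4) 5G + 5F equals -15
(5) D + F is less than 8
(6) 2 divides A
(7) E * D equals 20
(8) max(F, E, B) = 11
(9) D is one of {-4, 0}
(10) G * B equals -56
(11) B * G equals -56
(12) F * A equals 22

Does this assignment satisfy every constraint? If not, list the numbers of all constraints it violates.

(1) B + E = 4 + (-4) = 0; 0 ≤ 0 — holds.
(2) values -14, 4, -4, -5 are pairwise distinct — holds.
(3) 4A + 5B = 4(2) + 5(4) = 28 — holds.
(4) 5G + 5F = 5(-14) + 5(11) = -15 — holds.
(5) D + F = -5 + 11 = 6; 6 < 8 — holds.
(6) 2 / 2 = 1, so 2 divides 2 — holds.
(7) E * D = -4 * (-5) = 20 — holds.
(8) max(11, -4, 4) = 11 — holds.
(9) D = -5 is not in {-4, 0} — fails.
(10) G * B = -14 * 4 = -56 — holds.
(11) B * G = 4 * (-14) = -56 — holds.
(12) F * A = 11 * 2 = 22 — holds.

Violated: 9.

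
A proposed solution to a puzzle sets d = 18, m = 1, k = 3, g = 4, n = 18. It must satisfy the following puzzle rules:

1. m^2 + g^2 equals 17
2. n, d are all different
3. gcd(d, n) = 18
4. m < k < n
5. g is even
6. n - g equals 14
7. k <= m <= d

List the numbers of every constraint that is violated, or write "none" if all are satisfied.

The assignment fails constraints 2, 7.

1. m^2 + g^2 = 1^2 + 4^2 = 1 + 16 = 17 — OK.
2. n = d = 18, not all different — violated.
3. gcd(18, 18) = 18 — OK.
4. values 1 < 3 < 18 — OK.
5. g = 4 is even — OK.
6. n - g = 18 - 4 = 14 — OK.
7. values 3, 1, 18; k = 3 is not <= m = 1 — violated.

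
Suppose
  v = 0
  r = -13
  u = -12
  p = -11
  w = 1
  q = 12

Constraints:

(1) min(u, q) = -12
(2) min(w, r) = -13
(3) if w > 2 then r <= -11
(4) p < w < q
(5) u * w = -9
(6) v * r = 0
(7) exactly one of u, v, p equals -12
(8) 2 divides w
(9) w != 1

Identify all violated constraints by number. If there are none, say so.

Constraints 5, 8, and 9 do not hold.

(1) min(-12, 12) = -12 — satisfied.
(2) min(1, -13) = -13 — satisfied.
(3) w = 1, not > 2; antecedent false, conditional vacuously true — satisfied.
(4) values -11 < 1 < 12 — satisfied.
(5) u * w = -12 * 1 = -12, not -9 — violated.
(6) v * r = 0 * (-13) = 0 — satisfied.
(7) u=-12, v=0, p=-11; 1 of them equals -12 — satisfied.
(8) 1 = 2*0 + 1, so 2 does not divide 1 — violated.
(9) w = 1, but 1 is required to differ — violated.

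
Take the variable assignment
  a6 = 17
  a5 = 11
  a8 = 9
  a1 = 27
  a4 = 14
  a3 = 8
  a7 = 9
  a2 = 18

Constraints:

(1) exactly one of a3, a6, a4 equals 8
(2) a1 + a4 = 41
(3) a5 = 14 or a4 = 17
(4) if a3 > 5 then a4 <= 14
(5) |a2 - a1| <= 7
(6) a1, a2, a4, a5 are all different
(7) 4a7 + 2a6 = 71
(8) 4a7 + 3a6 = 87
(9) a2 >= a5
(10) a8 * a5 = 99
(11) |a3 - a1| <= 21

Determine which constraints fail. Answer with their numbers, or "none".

(1) a3=8, a6=17, a4=14; 1 of them equals 8 — holds.
(2) a1 + a4 = 27 + 14 = 41 — holds.
(3) a5 = 11 ≠ 14 and a4 = 14 ≠ 17; both disjuncts false — fails.
(4) a3 = 8 > 5, so we need a4 ≤ 14; a4 = 14 ≤ 14 — holds.
(5) |18 - 27| = 9; 9 > 7, exceeds bound 7 — fails.
(6) values 27, 18, 14, 11 are pairwise distinct — holds.
(7) 4a7 + 2a6 = 4(9) + 2(17) = 70, not 71 — fails.
(8) 4a7 + 3a6 = 4(9) + 3(17) = 87 — holds.
(9) a2 = 18, a5 = 11; 18 ≥ 11 — holds.
(10) a8 * a5 = 9 * 11 = 99 — holds.
(11) |8 - 27| = 19; 19 ≤ 21 — holds.

Constraints 3, 5, and 7 are violated.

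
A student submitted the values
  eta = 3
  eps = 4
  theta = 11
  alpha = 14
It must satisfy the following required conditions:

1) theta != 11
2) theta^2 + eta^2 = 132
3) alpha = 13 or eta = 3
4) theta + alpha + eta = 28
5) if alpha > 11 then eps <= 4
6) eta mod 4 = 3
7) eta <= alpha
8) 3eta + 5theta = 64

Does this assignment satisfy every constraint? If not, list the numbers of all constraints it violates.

1) theta = 11, but 11 is required to differ  fails
2) theta^2 + eta^2 = 11^2 + 3^2 = 121 + 9 = 130, not 132  fails
3) alpha = 14 ≠ 13, but eta = 3 = 3 (second disjunct)  holds
4) theta + alpha + eta = 11 + 14 + 3 = 28  holds
5) alpha = 14 > 11, so we need eps ≤ 4; eps = 4 ≤ 4  holds
6) 3 mod 4 = 3  holds
7) eta = 3, alpha = 14; 3 ≤ 14  holds
8) 3eta + 5theta = 3(3) + 5(11) = 64  holds

Constraints 1, 2 do not hold.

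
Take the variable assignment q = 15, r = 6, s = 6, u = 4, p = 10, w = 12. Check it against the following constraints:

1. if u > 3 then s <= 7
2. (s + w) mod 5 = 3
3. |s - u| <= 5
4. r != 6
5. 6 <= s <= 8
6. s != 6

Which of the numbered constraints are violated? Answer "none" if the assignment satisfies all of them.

1. u = 4 > 3, so we need s ≤ 7; s = 6 ≤ 7 — OK.
2. s + w = 18; 18 mod 5 = 3 — OK.
3. |6 - 4| = 2; 2 ≤ 5 — OK.
4. r = 6, but 6 is required to differ — violated.
5. s = 6 lies in [6, 8] — OK.
6. s = 6, but 6 is required to differ — violated.

The assignment fails constraints 4 and 6.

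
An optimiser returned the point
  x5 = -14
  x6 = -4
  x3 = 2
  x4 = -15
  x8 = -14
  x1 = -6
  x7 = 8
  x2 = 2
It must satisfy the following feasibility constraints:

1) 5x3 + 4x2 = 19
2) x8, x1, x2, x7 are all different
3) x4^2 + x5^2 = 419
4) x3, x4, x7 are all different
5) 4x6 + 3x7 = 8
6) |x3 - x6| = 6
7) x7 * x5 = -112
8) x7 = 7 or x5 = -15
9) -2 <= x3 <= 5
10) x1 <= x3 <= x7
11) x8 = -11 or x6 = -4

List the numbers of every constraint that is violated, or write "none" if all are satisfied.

1) 5x3 + 4x2 = 5(2) + 4(2) = 18, not 19 — does not hold.
2) values -14, -6, 2, 8 are pairwise distinct — holds.
3) x4^2 + x5^2 = (-15)^2 + (-14)^2 = 225 + 196 = 421, not 419 — does not hold.
4) values 2, -15, 8 are pairwise distinct — holds.
5) 4x6 + 3x7 = 4(-4) + 3(8) = 8 — holds.
6) |2 - (-4)| = 6 — holds.
7) x7 * x5 = 8 * (-14) = -112 — holds.
8) x7 = 8 ≠ 7 and x5 = -14 ≠ -15; both disjuncts false — does not hold.
9) x3 = 2 lies in [-2, 5] — holds.
10) values -6 <= 2 <= 8 — holds.
11) x8 = -14 ≠ -11, but x6 = -4 = -4 (second disjunct) — holds.

No — constraints 1, 3, 8 are not satisfied.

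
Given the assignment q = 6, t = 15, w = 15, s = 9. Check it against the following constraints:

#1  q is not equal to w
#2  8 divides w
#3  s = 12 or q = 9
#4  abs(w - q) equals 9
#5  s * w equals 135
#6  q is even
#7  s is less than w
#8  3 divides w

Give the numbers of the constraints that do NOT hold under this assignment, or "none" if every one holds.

Violated: 2 and 3.

#1 q = 6, w = 15; distinct  yes
#2 15 = 8*1 + 7, so 8 does not divide 15  no
#3 s = 9 ≠ 12 and q = 6 ≠ 9; both disjuncts false  no
#4 abs(15 - 6) = 9  yes
#5 s * w = 9 * 15 = 135  yes
#6 q = 6 is even  yes
#7 s = 9, w = 15; 9 < 15  yes
#8 15 / 3 = 5, so 3 divides 15  yes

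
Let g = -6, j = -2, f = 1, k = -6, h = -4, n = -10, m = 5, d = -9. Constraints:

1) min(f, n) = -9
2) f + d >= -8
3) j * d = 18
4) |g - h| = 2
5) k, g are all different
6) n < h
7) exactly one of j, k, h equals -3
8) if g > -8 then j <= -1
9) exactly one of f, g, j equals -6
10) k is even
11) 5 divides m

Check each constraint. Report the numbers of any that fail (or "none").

Violated: 1, 5, and 7.

1) min(1, -10) = -10, not -9  false
2) f + d = 1 + (-9) = -8; -8 ≥ -8  true
3) j * d = -2 * (-9) = 18  true
4) |-6 - (-4)| = 2  true
5) k = g = -6, not all different  false
6) n = -10, h = -4; -10 < -4  true
7) j=-2, k=-6, h=-4; 0 of them equal -3, not exactly one  false
8) g = -6 > -8, so we need j ≤ -1; j = -2 ≤ -1  true
9) f=1, g=-6, j=-2; 1 of them equals -6  true
10) k = -6 is even  true
11) 5 / 5 = 1, so 5 divides 5  true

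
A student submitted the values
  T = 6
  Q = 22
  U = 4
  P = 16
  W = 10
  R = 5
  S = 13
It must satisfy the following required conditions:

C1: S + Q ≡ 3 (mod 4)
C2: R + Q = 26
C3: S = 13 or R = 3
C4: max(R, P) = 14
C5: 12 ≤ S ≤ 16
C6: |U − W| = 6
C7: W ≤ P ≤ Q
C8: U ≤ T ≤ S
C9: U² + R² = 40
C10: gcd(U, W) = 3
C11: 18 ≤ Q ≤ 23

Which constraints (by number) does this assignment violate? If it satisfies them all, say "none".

Constraints 2, 4, 9, and 10 are violated.

C1: S + Q = 35; 35 mod 4 = 3  ✔
C2: R + Q = 5 + 22 = 27, not 26  ✘
C3: S = 13 = 13 (first disjunct)  ✔
C4: max(5, 16) = 16, not 14  ✘
C5: S = 13 lies in [12, 16]  ✔
C6: |4 − 10| = 6  ✔
C7: values 10 ≤ 16 ≤ 22  ✔
C8: values 4 ≤ 6 ≤ 13  ✔
C9: U² + R² = 4² + 5² = 16 + 25 = 41, not 40  ✘
C10: gcd(4, 10) = 2, not 3  ✘
C11: Q = 22 lies in [18, 23]  ✔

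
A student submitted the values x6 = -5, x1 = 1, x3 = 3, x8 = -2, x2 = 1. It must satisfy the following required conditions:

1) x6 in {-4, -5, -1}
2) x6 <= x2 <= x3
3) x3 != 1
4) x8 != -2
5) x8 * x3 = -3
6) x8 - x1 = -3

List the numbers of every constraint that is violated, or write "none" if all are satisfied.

Constraints 4, 5 do not hold.

1) x6 = -5 is in {-4, -5, -1} — satisfied.
2) values -5 <= 1 <= 3 — satisfied.
3) x3 = 3, and 3 ≠ 1 — satisfied.
4) x8 = -2, but -2 is required to differ — violated.
5) x8 * x3 = -2 * 3 = -6, not -3 — violated.
6) x8 - x1 = -2 - 1 = -3 — satisfied.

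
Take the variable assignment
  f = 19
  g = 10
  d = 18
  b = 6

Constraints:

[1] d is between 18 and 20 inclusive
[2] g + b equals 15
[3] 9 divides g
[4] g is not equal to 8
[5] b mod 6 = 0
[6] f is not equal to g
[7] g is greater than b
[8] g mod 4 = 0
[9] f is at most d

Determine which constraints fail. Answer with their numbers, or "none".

No — constraints 2, 3, 8, 9 are not satisfied.

[1] d = 18 lies in [18, 20] — OK.
[2] g + b = 10 + 6 = 16, not 15 — violated.
[3] 10 = 9*1 + 1, so 9 does not divide 10 — violated.
[4] g = 10, and 10 ≠ 8 — OK.
[5] 6 mod 6 = 0 — OK.
[6] f = 19, g = 10; distinct — OK.
[7] g = 10, b = 6; 10 > 6 — OK.
[8] 10 mod 4 = 2, not 0 — violated.
[9] f = 19, d = 18; 19 > 18 (want ≤) — violated.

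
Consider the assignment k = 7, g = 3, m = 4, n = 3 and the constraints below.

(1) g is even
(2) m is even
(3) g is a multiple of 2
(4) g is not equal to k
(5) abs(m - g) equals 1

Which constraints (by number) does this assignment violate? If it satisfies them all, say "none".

(1) g = 3 is odd  fails
(2) m = 4 is even  holds
(3) 3 = 2*1 + 1, so 2 does not divide 3  fails
(4) g = 3, k = 7; distinct  holds
(5) abs(4 - 3) = 1  holds

Violated: 1 and 3.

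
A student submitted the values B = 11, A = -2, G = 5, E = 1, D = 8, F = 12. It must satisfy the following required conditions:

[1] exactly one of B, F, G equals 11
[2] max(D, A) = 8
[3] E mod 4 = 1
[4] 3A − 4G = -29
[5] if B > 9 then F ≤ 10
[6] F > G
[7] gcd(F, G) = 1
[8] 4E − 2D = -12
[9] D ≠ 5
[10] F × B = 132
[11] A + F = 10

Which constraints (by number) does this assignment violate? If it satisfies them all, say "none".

[1] B=11, F=12, G=5; 1 of them equals 11 — satisfied.
[2] max(8, -2) = 8 — satisfied.
[3] 1 mod 4 = 1 — satisfied.
[4] 3A − 4G = 3(-2) − 4(5) = -26, not -29 — violated.
[5] B = 11 > 9, so we need F ≤ 10; but F = 12 > 10 — violated.
[6] F = 12, G = 5; 12 > 5 — satisfied.
[7] gcd(12, 5) = 1 — satisfied.
[8] 4E − 2D = 4(1) − 2(8) = -12 — satisfied.
[9] D = 8, and 8 ≠ 5 — satisfied.
[10] F × B = 12 × 11 = 132 — satisfied.
[11] A + F = -2 + 12 = 10 — satisfied.

Constraints 4 and 5 do not hold.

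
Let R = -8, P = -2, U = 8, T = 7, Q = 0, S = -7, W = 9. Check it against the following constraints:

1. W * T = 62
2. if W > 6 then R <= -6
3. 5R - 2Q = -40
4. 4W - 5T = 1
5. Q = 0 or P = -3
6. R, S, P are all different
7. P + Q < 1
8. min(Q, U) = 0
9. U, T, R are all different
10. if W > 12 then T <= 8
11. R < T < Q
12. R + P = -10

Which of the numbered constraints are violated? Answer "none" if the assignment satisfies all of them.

1. W * T = 9 * 7 = 63, not 62 — does not hold.
2. W = 9 > 6, so we need R ≤ -6; R = -8 ≤ -6 — holds.
3. 5R - 2Q = 5(-8) - 2(0) = -40 — holds.
4. 4W - 5T = 4(9) - 5(7) = 1 — holds.
5. Q = 0 = 0 (first disjunct) — holds.
6. values -8, -7, -2 are pairwise distinct — holds.
7. P + Q = -2 + 0 = -2; -2 < 1 — holds.
8. min(0, 8) = 0 — holds.
9. values 8, 7, -8 are pairwise distinct — holds.
10. W = 9, not > 12; antecedent false, conditional vacuously true — holds.
11. values -8, 7, 0; T = 7 is not < Q = 0 — does not hold.
12. R + P = -8 + (-2) = -10 — holds.

Violated: 1 and 11.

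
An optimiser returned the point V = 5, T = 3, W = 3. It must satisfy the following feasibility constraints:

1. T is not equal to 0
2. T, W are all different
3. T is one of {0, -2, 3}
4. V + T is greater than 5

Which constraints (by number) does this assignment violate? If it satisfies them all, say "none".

The assignment fails constraint 2.

1. T = 3, and 3 ≠ 0  ✓
2. T = W = 3, not all different  ✗
3. T = 3 is in {0, -2, 3}  ✓
4. V + T = 5 + 3 = 8; 8 > 5  ✓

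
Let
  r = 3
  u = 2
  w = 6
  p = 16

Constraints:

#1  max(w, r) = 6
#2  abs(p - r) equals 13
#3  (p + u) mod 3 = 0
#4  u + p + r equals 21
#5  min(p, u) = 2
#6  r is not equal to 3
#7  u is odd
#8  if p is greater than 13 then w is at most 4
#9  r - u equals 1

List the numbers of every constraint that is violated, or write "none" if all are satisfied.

Violated: 6, 7, 8.

#1 max(6, 3) = 6  OK
#2 abs(16 - 3) = 13  OK
#3 p + u = 18; 18 mod 3 = 0  OK
#4 u + p + r = 2 + 16 + 3 = 21  OK
#5 min(16, 2) = 2  OK
#6 r = 3, but 3 is required to differ  FAIL
#7 u = 2 is even  FAIL
#8 p = 16 > 13, so we need w ≤ 4; but w = 6 > 4  FAIL
#9 r - u = 3 - 2 = 1  OK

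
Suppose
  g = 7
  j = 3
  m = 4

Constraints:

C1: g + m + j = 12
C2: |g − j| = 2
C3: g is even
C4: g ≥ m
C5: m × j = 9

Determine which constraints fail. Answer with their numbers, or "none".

Constraints 1, 2, 3, 5 are violated.

C1: g + m + j = 7 + 4 + 3 = 14, not 12 — violated.
C2: |7 − 3| = 4, not 2 — violated.
C3: g = 7 is odd — violated.
C4: g = 7, m = 4; 7 ≥ 4 — OK.
C5: m × j = 4 × 3 = 12, not 9 — violated.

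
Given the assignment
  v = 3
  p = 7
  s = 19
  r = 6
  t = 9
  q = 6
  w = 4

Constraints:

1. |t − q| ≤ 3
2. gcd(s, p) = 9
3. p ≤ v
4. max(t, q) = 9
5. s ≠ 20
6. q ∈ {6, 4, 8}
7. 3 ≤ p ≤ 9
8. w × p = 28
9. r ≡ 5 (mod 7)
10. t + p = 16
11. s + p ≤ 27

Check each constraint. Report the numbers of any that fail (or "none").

The assignment fails constraints 2, 3, 9.

1. |9 − 6| = 3; 3 ≤ 3  OK
2. gcd(19, 7) = 1, not 9  FAIL
3. p = 7, v = 3; 7 > 3 (want ≤)  FAIL
4. max(9, 6) = 9  OK
5. s = 19, and 19 ≠ 20  OK
6. q = 6 is in {6, 4, 8}  OK
7. p = 7 lies in [3, 9]  OK
8. w × p = 4 × 7 = 28  OK
9. 6 mod 7 = 6, not 5  FAIL
10. t + p = 9 + 7 = 16  OK
11. s + p = 19 + 7 = 26; 26 ≤ 27  OK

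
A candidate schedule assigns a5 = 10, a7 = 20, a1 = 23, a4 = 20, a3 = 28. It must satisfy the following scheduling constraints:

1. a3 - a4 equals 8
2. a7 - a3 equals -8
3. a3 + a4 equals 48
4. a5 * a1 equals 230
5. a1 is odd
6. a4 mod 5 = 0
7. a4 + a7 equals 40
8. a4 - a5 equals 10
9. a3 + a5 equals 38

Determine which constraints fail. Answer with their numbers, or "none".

1. a3 - a4 = 28 - 20 = 8 — holds.
2. a7 - a3 = 20 - 28 = -8 — holds.
3. a3 + a4 = 28 + 20 = 48 — holds.
4. a5 * a1 = 10 * 23 = 230 — holds.
5. a1 = 23 is odd — holds.
6. 20 mod 5 = 0 — holds.
7. a4 + a7 = 20 + 20 = 40 — holds.
8. a4 - a5 = 20 - 10 = 10 — holds.
9. a3 + a5 = 28 + 10 = 38 — holds.

No violations.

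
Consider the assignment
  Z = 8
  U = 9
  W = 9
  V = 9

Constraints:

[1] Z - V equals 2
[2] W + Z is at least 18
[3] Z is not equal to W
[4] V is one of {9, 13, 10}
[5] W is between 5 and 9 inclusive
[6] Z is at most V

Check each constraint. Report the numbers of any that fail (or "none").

The assignment fails constraints 1 and 2.

[1] Z - V = 8 - 9 = -1, not 2 — violated.
[2] W + Z = 9 + 8 = 17; 17 < 18, bound 18 not met — violated.
[3] Z = 8, W = 9; distinct — OK.
[4] V = 9 is in {9, 13, 10} — OK.
[5] W = 9 lies in [5, 9] — OK.
[6] Z = 8, V = 9; 8 ≤ 9 — OK.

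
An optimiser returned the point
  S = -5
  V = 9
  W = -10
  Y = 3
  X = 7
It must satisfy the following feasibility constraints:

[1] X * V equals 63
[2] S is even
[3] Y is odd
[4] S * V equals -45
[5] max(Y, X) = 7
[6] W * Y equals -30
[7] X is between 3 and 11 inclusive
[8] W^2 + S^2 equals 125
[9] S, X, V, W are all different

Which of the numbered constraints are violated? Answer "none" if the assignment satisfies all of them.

Constraint 2 does not hold.

[1] X * V = 7 * 9 = 63 — holds.
[2] S = -5 is odd — fails.
[3] Y = 3 is odd — holds.
[4] S * V = -5 * 9 = -45 — holds.
[5] max(3, 7) = 7 — holds.
[6] W * Y = -10 * 3 = -30 — holds.
[7] X = 7 lies in [3, 11] — holds.
[8] W^2 + S^2 = (-10)^2 + (-5)^2 = 100 + 25 = 125 — holds.
[9] values -5, 7, 9, -10 are pairwise distinct — holds.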